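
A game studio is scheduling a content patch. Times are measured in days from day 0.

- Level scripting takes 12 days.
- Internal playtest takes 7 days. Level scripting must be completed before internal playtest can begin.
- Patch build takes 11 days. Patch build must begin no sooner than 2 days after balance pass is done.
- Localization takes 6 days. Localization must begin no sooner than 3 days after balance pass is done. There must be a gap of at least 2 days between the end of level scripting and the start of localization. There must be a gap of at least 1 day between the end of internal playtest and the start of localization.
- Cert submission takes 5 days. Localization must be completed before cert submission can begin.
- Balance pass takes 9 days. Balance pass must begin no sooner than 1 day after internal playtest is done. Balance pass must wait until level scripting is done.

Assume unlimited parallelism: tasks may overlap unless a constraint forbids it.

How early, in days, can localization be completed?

38

Level scripting has no prerequisites, so it starts at day 0 and finishes at day 12.
Internal playtest waits on level scripting (finishes day 12), so it starts at day 12 and finishes at 12 + 7 = day 19.
Balance pass needs all of internal playtest (finishes day 19, plus 1-day gap → day 20); level scripting (finishes day 12). That puts its earliest start at day 20; it finishes at 20 + 9 = day 29.
Localization needs all of balance pass (finishes day 29, plus 3-day gap → day 32); level scripting (finishes day 12, plus 2-day gap → day 14); internal playtest (finishes day 19, plus 1-day gap → day 20). That puts its earliest start at day 32; it finishes at 32 + 6 = day 38.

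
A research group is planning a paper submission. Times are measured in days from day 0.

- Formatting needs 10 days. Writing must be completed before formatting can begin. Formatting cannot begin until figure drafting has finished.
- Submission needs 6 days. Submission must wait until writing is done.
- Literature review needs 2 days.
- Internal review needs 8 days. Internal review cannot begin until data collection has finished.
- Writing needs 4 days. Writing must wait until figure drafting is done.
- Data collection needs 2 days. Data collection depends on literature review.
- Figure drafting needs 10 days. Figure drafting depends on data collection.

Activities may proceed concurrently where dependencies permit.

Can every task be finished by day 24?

No

Literature review can start immediately at day 0; it finishes at day 2.
Data collection waits on literature review (finishes day 2), so it starts at day 2 and finishes at 2 + 2 = day 4.
Internal review cannot begin until data collection (finishes day 4). It runs from day 4 to 4 + 8 = day 12.
Figure drafting cannot begin until data collection (finishes day 4). It runs from day 4 to 4 + 10 = day 14.
After figure drafting (finishes day 14), writing can start at day 14 and finishes at day 18.
Submission cannot begin until writing (finishes day 18). It runs from day 18 to 18 + 6 = day 24.
Formatting needs all of writing (finishes day 18); figure drafting (finishes day 14). That puts its earliest start at day 18; it finishes at 18 + 10 = day 28.
The earliest everything can be done is day 28, which is after the deadline of 24, so it is not possible.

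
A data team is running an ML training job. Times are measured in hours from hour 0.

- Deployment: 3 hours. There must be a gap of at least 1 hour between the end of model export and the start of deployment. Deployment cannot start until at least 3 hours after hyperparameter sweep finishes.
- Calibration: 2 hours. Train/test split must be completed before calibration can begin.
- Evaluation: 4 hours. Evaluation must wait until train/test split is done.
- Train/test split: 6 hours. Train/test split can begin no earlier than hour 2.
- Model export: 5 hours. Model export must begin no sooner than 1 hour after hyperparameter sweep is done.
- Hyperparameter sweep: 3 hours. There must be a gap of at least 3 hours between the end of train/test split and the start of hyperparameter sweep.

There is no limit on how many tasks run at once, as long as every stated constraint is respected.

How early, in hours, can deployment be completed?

After its own release at hour 2, train/test split can start at hour 2 and finishes at hour 8.
After train/test split (finishes hour 8, plus 3-hour gap → hour 11), hyperparameter sweep can start at hour 11 and finishes at hour 14.
Model export waits on hyperparameter sweep (finishes hour 14, plus 1-hour gap → hour 15), so it starts at hour 15 and finishes at 15 + 5 = hour 20.
For deployment: model export (finishes hour 20, plus 1-hour gap → hour 21); hyperparameter sweep (finishes hour 14, plus 3-hour gap → hour 17). Taking the maximum gives a start of hour 21, and it finishes at 21 + 3 = hour 24.

24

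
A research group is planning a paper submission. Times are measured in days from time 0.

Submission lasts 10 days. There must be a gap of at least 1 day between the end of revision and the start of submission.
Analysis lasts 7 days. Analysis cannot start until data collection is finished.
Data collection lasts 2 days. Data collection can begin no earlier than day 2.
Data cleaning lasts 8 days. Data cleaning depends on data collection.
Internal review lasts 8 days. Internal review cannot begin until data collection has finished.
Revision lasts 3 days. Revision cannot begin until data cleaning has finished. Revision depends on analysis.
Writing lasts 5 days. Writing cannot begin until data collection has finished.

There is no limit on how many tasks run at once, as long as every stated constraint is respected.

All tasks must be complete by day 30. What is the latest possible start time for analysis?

9

To finish by day 30, submission (duration 10) must start no later than day 20.
Since submission (must start by day 20, minus 1-day gap → day 19) depends on it, revision must finish by day 19. Backing off its 3-day duration gives a latest start of day 16.
Since revision (must start by day 16) depends on it, analysis must finish by day 16. Backing off its 7-day duration gives a latest start of day 9.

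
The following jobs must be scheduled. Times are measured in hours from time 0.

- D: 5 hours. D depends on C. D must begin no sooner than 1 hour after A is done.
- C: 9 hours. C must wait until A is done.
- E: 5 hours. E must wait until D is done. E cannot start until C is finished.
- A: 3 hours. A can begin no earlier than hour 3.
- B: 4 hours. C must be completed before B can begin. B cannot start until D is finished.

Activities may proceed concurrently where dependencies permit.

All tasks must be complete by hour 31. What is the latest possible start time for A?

9

To finish by hour 31, B (duration 4) must start no later than hour 27.
To finish by hour 31, E (duration 5) must start no later than hour 26.
For D: B (must start by hour 27); E (must start by hour 26). The most restrictive is hour 26; with a 5-hour duration, D must start by hour 21.
C must finish in time for B (must start by hour 27); D (must start by hour 21); E (must start by hour 26). The tightest is hour 21, so C must start by 21 − 9 = hour 12.
A must finish in time for C (must start by hour 12); D (must start by hour 21, minus 1-hour gap → hour 20). The tightest is hour 12, so A must start by 12 − 3 = hour 9.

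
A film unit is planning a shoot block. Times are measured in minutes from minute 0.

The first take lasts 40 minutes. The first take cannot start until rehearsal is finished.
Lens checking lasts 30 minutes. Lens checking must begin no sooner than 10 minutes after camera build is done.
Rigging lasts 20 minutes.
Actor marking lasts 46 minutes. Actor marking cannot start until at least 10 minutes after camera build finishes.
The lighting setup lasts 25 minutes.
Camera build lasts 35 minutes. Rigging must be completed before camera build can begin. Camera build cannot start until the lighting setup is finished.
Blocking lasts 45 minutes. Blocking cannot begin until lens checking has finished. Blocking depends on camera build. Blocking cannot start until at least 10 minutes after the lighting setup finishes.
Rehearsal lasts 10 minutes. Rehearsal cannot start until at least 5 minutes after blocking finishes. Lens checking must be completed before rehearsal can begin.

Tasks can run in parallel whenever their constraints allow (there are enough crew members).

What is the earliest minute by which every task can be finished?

The lighting setup can start immediately at minute 0; it finishes at minute 25.
Rigging has no prerequisites, so it starts at minute 0 and finishes at minute 20.
Camera build has to wait for rigging (finishes minute 20); the lighting setup (finishes minute 25). The latest of these is minute 25, so camera build runs minute 25 to 25 + 35 = minute 60.
Actor marking waits on camera build (finishes minute 60, plus 10-minute gap → minute 70), so it starts at minute 70 and finishes at 70 + 46 = minute 116.
Lens checking cannot begin until camera build (finishes minute 60, plus 10-minute gap → minute 70). It runs from minute 70 to 70 + 30 = minute 100.
Blocking cannot start until lens checking (finishes minute 100); camera build (finishes minute 60); the lighting setup (finishes minute 25, plus 10-minute gap → minute 35). The controlling bound is minute 100, so blocking finishes at 100 + 45 = minute 145.
Rehearsal has to wait for blocking (finishes minute 145, plus 5-minute gap → minute 150); lens checking (finishes minute 100). The latest of these is minute 150, so rehearsal runs minute 150 to 150 + 10 = minute 160.
After rehearsal (finishes minute 160), the first take can start at minute 160 and finishes at minute 200.
All tasks are finished once the last one completes. Finish times: Rigging at 20, The lighting setup at 25, Camera build at 60, Lens checking at 100, Blocking at 145, Actor marking at 116, Rehearsal at 160, The first take at 200. The latest is minute 200.

200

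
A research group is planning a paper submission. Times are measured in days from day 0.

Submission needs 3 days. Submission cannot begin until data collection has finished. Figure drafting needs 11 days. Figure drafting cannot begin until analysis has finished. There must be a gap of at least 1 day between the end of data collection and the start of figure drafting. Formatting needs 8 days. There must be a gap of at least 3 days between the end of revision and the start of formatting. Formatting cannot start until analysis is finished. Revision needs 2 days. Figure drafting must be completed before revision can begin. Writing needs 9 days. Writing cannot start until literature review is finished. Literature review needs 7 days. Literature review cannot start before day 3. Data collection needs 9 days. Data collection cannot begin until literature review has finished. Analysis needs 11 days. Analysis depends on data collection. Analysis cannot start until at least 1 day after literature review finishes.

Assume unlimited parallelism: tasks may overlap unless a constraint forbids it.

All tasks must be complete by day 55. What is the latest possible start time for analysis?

Formatting has no dependents, so it just needs to finish by day 55. Starting by 55 − 8 = day 47 achieves that.
Since formatting (must start by day 47, minus 3-day gap → day 44) depends on it, revision must finish by day 44. Backing off its 2-day duration gives a latest start of day 42.
Figure drafting feeds into revision (must start by day 42); so figure drafting must finish by day 42 and therefore start by day 31.
For analysis: figure drafting (must start by day 31); formatting (must start by day 47). The most restrictive is day 31; with an 11-day duration, analysis must start by day 20.

20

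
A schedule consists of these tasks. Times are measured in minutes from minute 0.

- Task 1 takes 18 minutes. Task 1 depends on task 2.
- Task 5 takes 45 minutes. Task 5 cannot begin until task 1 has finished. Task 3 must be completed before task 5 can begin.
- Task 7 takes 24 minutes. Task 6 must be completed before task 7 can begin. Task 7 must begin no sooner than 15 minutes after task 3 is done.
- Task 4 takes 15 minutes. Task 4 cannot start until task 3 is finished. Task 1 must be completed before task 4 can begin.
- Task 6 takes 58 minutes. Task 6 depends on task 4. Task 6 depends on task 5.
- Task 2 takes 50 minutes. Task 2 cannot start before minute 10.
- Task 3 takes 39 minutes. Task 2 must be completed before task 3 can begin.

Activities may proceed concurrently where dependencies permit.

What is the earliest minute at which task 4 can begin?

99

After its own release at minute 10, task 2 can start at minute 10 and finishes at minute 60.
Task 3 waits on task 2 (finishes minute 60), so it starts at minute 60 and finishes at 60 + 39 = minute 99.
After task 2 (finishes minute 60), task 1 can start at minute 60 and finishes at minute 78.
Task 4 waits on task 3 (finishes minute 99); task 1 (finishes minute 78). The latest of these is minute 99, which is the earliest task 4 can start.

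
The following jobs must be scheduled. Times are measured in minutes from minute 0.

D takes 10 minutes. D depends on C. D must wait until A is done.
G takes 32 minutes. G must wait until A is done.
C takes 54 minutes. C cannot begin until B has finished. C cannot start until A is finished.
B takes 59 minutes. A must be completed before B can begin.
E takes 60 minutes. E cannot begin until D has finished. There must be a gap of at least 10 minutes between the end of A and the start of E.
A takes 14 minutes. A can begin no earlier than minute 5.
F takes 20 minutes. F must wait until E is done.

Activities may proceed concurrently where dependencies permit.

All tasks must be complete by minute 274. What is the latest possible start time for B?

Nothing follows F; the deadline of minute 274 is its only limit. It must start by 274 − 20 = minute 254.
E feeds into F (must start by minute 254); so E must finish by minute 254 and therefore start by minute 194.
D has to be done before E (must start by minute 194). That means finishing by minute 194, i.e. starting by 194 − 10 = minute 184.
C must finish before D (must start by minute 184). With a 54-minute duration, C must start by 184 − 54 = minute 130.
B feeds into C (must start by minute 130); so B must finish by minute 130 and therefore start by minute 71.

71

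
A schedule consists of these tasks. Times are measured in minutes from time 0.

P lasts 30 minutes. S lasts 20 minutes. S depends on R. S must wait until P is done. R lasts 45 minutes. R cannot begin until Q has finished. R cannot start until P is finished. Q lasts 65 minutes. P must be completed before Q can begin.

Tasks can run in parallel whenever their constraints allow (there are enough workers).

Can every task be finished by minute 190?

Yes

Nothing blocks P, so it runs from minute 0 to minute 30.
After P (finishes minute 30), Q can start at minute 30 and finishes at minute 95.
R has to wait for Q (finishes minute 95); P (finishes minute 30). The latest of these is minute 95, so R runs minute 95 to 95 + 45 = minute 140.
S has to wait for R (finishes minute 140); P (finishes minute 30). The latest of these is minute 140, so S runs minute 140 to 140 + 20 = minute 160.
Every task is finished by minute 160, which is no later than the deadline of 190, so the schedule is feasible.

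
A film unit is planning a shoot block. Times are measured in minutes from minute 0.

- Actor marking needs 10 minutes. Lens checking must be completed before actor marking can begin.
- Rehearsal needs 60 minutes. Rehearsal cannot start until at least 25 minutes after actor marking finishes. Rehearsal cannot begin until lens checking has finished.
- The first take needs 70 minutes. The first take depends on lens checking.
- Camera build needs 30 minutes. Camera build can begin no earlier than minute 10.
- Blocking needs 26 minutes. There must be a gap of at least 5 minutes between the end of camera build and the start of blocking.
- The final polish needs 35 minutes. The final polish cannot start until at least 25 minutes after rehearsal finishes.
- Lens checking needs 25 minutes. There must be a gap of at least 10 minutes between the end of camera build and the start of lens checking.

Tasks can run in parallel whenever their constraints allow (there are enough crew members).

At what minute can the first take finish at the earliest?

145

Camera build cannot begin until its own release at minute 10. It runs from minute 10 to 10 + 30 = minute 40.
After camera build (finishes minute 40, plus 10-minute gap → minute 50), lens checking can start at minute 50 and finishes at minute 75.
After lens checking (finishes minute 75), the first take can start at minute 75 and finishes at minute 145.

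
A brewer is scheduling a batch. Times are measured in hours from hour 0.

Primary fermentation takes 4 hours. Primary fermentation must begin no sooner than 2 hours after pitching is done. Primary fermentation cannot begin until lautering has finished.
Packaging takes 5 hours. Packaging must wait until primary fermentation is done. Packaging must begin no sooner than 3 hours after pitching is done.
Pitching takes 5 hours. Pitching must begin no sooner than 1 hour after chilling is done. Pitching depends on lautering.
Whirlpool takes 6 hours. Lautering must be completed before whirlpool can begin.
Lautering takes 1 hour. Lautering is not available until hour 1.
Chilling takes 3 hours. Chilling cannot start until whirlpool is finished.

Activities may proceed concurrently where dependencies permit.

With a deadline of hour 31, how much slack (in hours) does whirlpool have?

Lautering waits on its own release at hour 1, so it starts at hour 1 and finishes at 1 + 1 = hour 2.
After lautering (finishes hour 2), whirlpool can start at hour 2 and finishes at hour 8.

Working backward from the deadline:
Nothing follows packaging; the deadline of hour 31 is its only limit. It must start by 31 − 5 = hour 26.
Primary fermentation has to be done before packaging (must start by hour 26). That means finishing by hour 26, i.e. starting by 26 − 4 = hour 22.
For pitching: primary fermentation (must start by hour 22, minus 2-hour gap → hour 20); packaging (must start by hour 26, minus 3-hour gap → hour 23). The most restrictive is hour 20; with a 5-hour duration, pitching must start by hour 15.
Since pitching (must start by hour 15, minus 1-hour gap → hour 14) depends on it, chilling must finish by hour 14. Backing off its 3-hour duration gives a latest start of hour 11.
Whirlpool must finish before chilling (must start by hour 11). With a 6-hour duration, whirlpool must start by 11 − 6 = hour 5.
So whirlpool can start as early as hour 2 and as late as hour 5, giving 5 − 2 = 3 hours of slack.

3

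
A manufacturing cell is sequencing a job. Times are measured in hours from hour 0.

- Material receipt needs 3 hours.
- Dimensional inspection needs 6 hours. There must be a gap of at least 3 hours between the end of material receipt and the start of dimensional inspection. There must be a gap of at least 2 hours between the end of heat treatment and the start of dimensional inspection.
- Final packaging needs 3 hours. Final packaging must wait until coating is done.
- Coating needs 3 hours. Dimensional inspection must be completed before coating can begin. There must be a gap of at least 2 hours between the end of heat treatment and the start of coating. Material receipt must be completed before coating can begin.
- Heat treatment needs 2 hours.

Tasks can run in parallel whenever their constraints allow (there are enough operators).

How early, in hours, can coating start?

Nothing blocks heat treatment, so it runs from hour 0 to hour 2.
Material receipt can start immediately at hour 0; it finishes at hour 3.
Dimensional inspection has to wait for material receipt (finishes hour 3, plus 3-hour gap → hour 6); heat treatment (finishes hour 2, plus 2-hour gap → hour 4). The latest of these is hour 6, so dimensional inspection runs hour 6 to 6 + 6 = hour 12.
Coating waits on dimensional inspection (finishes hour 12); heat treatment (finishes hour 2, plus 2-hour gap → hour 4); material receipt (finishes hour 3). The latest of these is hour 12, which is the earliest coating can start.

12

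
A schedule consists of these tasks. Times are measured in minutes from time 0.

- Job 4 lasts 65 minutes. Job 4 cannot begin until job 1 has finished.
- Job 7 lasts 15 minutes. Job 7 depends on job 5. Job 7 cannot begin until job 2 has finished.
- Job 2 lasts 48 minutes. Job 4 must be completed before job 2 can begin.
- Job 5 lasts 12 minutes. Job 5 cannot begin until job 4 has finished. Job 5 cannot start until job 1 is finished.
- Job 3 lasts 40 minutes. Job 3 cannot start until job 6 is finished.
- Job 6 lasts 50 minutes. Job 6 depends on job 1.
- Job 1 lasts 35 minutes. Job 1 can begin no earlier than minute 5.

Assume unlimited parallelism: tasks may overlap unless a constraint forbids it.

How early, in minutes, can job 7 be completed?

168

Job 1 waits on its own release at minute 5, so it starts at minute 5 and finishes at 5 + 35 = minute 40.
Job 4 waits on job 1 (finishes minute 40), so it starts at minute 40 and finishes at 40 + 65 = minute 105.
For job 5: job 4 (finishes minute 105); job 1 (finishes minute 40). Taking the maximum gives a start of minute 105, and it finishes at 105 + 12 = minute 117.
After job 4 (finishes minute 105), job 2 can start at minute 105 and finishes at minute 153.
For job 7: job 5 (finishes minute 117); job 2 (finishes minute 153). Taking the maximum gives a start of minute 153, and it finishes at 153 + 15 = minute 168.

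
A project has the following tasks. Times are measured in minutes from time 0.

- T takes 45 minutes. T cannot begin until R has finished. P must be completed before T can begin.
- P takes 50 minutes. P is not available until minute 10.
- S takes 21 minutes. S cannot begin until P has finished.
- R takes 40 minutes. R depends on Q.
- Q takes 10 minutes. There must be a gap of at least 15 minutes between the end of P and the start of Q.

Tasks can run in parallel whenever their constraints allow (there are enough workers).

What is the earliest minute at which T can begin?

125

P waits on its own release at minute 10, so it starts at minute 10 and finishes at 10 + 50 = minute 60.
Q waits on P (finishes minute 60, plus 15-minute gap → minute 75), so it starts at minute 75 and finishes at 75 + 10 = minute 85.
After Q (finishes minute 85), R can start at minute 85 and finishes at minute 125.
T waits on R (finishes minute 125); P (finishes minute 60). The latest of these is minute 125, which is the earliest T can start.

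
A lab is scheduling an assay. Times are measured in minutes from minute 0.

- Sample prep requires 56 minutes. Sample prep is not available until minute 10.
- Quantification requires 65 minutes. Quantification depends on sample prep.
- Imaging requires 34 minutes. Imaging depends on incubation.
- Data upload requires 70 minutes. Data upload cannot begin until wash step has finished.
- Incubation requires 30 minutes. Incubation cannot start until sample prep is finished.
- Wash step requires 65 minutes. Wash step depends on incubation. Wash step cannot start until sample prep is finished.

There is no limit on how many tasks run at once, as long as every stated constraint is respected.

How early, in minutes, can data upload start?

161

Sample prep cannot begin until its own release at minute 10. It runs from minute 10 to 10 + 56 = minute 66.
Incubation waits on sample prep (finishes minute 66), so it starts at minute 66 and finishes at 66 + 30 = minute 96.
Wash step has to wait for incubation (finishes minute 96); sample prep (finishes minute 66). The latest of these is minute 96, so wash step runs minute 96 to 96 + 65 = minute 161.
Data upload waits on wash step (finishes minute 161), so the earliest it can start is minute 161.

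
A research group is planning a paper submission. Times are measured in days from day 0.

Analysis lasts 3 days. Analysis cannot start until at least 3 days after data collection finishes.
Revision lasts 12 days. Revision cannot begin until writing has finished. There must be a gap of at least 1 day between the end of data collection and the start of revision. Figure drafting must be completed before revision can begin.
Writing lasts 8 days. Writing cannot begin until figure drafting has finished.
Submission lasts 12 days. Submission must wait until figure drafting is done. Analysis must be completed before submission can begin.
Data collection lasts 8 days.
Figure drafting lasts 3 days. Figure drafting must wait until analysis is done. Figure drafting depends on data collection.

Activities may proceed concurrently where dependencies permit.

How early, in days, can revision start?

Nothing blocks data collection, so it runs from day 0 to day 8.
Analysis waits on data collection (finishes day 8, plus 3-day gap → day 11), so it starts at day 11 and finishes at 11 + 3 = day 14.
For figure drafting: analysis (finishes day 14); data collection (finishes day 8). Taking the maximum gives a start of day 14, and it finishes at 14 + 3 = day 17.
Writing waits on figure drafting (finishes day 17), so it starts at day 17 and finishes at 17 + 8 = day 25.
Revision waits on writing (finishes day 25); data collection (finishes day 8, plus 1-day gap → day 9); figure drafting (finishes day 17). The latest of these is day 25, which is the earliest revision can start.

25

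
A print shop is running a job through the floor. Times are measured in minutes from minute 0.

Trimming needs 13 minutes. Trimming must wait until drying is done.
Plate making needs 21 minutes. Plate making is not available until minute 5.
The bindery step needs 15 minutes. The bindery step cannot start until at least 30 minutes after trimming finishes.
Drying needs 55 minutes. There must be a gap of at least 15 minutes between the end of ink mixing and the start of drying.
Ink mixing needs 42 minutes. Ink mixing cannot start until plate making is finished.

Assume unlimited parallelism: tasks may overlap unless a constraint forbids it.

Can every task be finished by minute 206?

Plate making cannot begin until its own release at minute 5. It runs from minute 5 to 5 + 21 = minute 26.
Ink mixing waits on plate making (finishes minute 26), so it starts at minute 26 and finishes at 26 + 42 = minute 68.
Drying waits on ink mixing (finishes minute 68, plus 15-minute gap → minute 83), so it starts at minute 83 and finishes at 83 + 55 = minute 138.
Trimming cannot begin until drying (finishes minute 138). It runs from minute 138 to 138 + 13 = minute 151.
The bindery step waits on trimming (finishes minute 151, plus 30-minute gap → minute 181), so it starts at minute 181 and finishes at 181 + 15 = minute 196.
Every task is finished by minute 196, which is no later than the deadline of 206, so the schedule is feasible.

Yes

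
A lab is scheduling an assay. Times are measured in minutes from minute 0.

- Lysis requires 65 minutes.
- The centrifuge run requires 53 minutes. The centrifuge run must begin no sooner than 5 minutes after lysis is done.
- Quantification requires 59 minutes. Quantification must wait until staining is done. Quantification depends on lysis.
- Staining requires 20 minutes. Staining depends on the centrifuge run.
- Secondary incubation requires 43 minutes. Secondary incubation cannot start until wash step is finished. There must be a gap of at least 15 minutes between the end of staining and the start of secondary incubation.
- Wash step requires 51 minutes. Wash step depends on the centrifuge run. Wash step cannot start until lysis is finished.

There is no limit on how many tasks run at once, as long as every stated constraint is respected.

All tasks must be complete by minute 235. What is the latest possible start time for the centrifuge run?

Secondary incubation has no dependents, so it just needs to finish by minute 235. Starting by 235 − 43 = minute 192 achieves that.
Wash step feeds into secondary incubation (must start by minute 192); so wash step must finish by minute 192 and therefore start by minute 141.
Quantification has no dependents, so it just needs to finish by minute 235. Starting by 235 − 59 = minute 176 achieves that.
Staining feeds secondary incubation (must start by minute 192, minus 15-minute gap → minute 177); quantification (must start by minute 176). Taking the minimum, staining must finish by minute 176 and start by 176 − 20 = minute 156.
For the centrifuge run: wash step (must start by minute 141); staining (must start by minute 156). The most restrictive is minute 141; with a 53-minute duration, the centrifuge run must start by minute 88.

88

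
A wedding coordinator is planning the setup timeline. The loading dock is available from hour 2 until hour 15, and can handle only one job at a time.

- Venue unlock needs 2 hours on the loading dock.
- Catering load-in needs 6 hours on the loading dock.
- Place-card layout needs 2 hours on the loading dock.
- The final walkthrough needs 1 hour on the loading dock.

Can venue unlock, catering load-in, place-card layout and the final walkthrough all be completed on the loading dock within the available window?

The loading dock window is 15 − 2 = 13 hours.
Running back to back, the jobs need 2 + 6 + 2 + 1 = 11 hours on the loading dock.
Since 11 ≤ 13, they fit within the window.

Yes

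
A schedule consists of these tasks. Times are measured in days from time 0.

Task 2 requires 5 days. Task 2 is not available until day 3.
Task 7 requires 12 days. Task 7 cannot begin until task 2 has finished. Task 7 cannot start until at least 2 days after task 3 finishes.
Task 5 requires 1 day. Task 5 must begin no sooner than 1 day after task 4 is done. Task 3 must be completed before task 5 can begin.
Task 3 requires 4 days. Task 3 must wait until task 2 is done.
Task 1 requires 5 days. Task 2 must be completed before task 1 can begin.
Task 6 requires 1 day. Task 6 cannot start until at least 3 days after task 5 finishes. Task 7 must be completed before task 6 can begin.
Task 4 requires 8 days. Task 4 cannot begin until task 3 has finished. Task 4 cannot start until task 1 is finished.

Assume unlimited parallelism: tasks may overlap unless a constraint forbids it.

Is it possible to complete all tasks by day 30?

Yes

Task 2 waits on its own release at day 3, so it starts at day 3 and finishes at 3 + 5 = day 8.
After task 2 (finishes day 8), task 3 can start at day 8 and finishes at day 12.
Task 7 cannot start until task 2 (finishes day 8); task 3 (finishes day 12, plus 2-day gap → day 14). The controlling bound is day 14, so task 7 finishes at 14 + 12 = day 26.
Task 1 waits on task 2 (finishes day 8), so it starts at day 8 and finishes at 8 + 5 = day 13.
Task 4 cannot start until task 3 (finishes day 12); task 1 (finishes day 13). The controlling bound is day 13, so task 4 finishes at 13 + 8 = day 21.
Task 5 has to wait for task 4 (finishes day 21, plus 1-day gap → day 22); task 3 (finishes day 12). The latest of these is day 22, so task 5 runs day 22 to 22 + 1 = day 23.
Task 6 cannot start until task 5 (finishes day 23, plus 3-day gap → day 26); task 7 (finishes day 26). The controlling bound is day 26, so task 6 finishes at 26 + 1 = day 27.
Every task is finished by day 27, which is no later than the deadline of 30, so the schedule is feasible.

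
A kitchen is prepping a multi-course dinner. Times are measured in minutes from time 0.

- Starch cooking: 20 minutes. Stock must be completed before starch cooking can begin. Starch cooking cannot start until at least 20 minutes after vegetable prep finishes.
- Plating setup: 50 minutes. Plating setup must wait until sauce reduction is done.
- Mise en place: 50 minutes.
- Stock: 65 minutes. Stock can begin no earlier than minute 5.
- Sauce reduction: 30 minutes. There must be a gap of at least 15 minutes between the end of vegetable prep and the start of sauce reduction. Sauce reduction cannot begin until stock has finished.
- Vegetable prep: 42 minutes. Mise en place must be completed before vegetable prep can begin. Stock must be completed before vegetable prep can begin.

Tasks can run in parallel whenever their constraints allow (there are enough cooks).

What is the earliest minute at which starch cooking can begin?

Stock waits on its own release at minute 5, so it starts at minute 5 and finishes at 5 + 65 = minute 70.
Mise en place can start immediately at minute 0; it finishes at minute 50.
Vegetable prep has to wait for mise en place (finishes minute 50); stock (finishes minute 70). The latest of these is minute 70, so vegetable prep runs minute 70 to 70 + 42 = minute 112.
Starch cooking waits on stock (finishes minute 70); vegetable prep (finishes minute 112, plus 20-minute gap → minute 132). The latest of these is minute 132, which is the earliest starch cooking can start.

132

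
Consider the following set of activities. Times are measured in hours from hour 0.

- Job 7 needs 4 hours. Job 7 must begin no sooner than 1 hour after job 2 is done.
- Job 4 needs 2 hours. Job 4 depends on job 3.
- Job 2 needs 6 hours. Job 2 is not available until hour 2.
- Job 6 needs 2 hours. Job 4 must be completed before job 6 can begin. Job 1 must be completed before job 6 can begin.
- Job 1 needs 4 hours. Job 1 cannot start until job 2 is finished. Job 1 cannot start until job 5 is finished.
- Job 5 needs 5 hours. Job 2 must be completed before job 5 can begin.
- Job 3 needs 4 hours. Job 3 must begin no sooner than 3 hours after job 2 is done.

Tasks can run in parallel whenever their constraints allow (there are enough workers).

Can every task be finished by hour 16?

No

Job 2 waits on its own release at hour 2, so it starts at hour 2 and finishes at 2 + 6 = hour 8.
Job 7 cannot begin until job 2 (finishes hour 8, plus 1-hour gap → hour 9). It runs from hour 9 to 9 + 4 = hour 13.
Job 5 cannot begin until job 2 (finishes hour 8). It runs from hour 8 to 8 + 5 = hour 13.
Job 1 cannot start until job 2 (finishes hour 8); job 5 (finishes hour 13). The controlling bound is hour 13, so job 1 finishes at 13 + 4 = hour 17.
Job 3 waits on job 2 (finishes hour 8, plus 3-hour gap → hour 11), so it starts at hour 11 and finishes at 11 + 4 = hour 15.
Job 4 cannot begin until job 3 (finishes hour 15). It runs from hour 15 to 15 + 2 = hour 17.
Job 6 has to wait for job 4 (finishes hour 17); job 1 (finishes hour 17). The latest of these is hour 17, so job 6 runs hour 17 to 17 + 2 = hour 19.
The earliest everything can be done is hour 19, which is after the deadline of 16, so it is not possible.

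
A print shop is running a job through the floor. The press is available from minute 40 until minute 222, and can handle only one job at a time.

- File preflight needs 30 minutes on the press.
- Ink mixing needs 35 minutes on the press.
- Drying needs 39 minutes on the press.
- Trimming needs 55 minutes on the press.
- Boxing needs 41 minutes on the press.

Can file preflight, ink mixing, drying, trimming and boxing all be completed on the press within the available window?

The press window is 222 − 40 = 182 minutes.
Running back to back, the jobs need 30 + 35 + 39 + 55 + 41 = 200 minutes on the press.
Since 200 > 182, they cannot all fit.

No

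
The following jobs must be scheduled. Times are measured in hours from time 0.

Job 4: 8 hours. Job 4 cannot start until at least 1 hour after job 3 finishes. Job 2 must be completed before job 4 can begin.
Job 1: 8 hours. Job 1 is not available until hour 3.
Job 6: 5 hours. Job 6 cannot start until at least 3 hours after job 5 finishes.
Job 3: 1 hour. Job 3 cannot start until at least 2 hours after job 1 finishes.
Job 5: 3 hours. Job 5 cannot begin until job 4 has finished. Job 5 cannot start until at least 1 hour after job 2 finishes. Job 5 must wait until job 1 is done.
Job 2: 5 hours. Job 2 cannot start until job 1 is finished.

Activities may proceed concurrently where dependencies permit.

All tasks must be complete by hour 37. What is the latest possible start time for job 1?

Job 6 must finish by hour 37; it takes 5 hours, so it must start by 37 − 5 = hour 32.
Job 5 must finish before job 6 (must start by hour 32, minus 3-hour gap → hour 29). With a 3-hour duration, job 5 must start by 29 − 3 = hour 26.
Job 4 must finish before job 5 (must start by hour 26). With an 8-hour duration, job 4 must start by 26 − 8 = hour 18.
Job 2 has several dependents: job 4 (must start by hour 18); job 5 (must start by hour 26, minus 1-hour gap → hour 25). The earliest of those limits is hour 18, so job 2 must start by 18 − 5 = hour 13.
Job 3 feeds into job 4 (must start by hour 18, minus 1-hour gap → hour 17); so job 3 must finish by hour 17 and therefore start by hour 16.
Job 1 must finish in time for job 2 (must start by hour 13); job 3 (must start by hour 16, minus 2-hour gap → hour 14); job 5 (must start by hour 26). The tightest is hour 13, so job 1 must start by 13 − 8 = hour 5.

5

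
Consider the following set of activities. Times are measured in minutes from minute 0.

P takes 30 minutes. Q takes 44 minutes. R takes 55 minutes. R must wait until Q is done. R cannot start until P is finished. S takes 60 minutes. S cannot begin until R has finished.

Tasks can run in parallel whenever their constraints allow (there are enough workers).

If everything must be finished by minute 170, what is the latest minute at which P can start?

S has no dependents, so it just needs to finish by minute 170. Starting by 170 − 60 = minute 110 achieves that.
R must finish before S (must start by minute 110). With a 55-minute duration, R must start by 110 − 55 = minute 55.
P has to be done before R (must start by minute 55). That means finishing by minute 55, i.e. starting by 55 − 30 = minute 25.

25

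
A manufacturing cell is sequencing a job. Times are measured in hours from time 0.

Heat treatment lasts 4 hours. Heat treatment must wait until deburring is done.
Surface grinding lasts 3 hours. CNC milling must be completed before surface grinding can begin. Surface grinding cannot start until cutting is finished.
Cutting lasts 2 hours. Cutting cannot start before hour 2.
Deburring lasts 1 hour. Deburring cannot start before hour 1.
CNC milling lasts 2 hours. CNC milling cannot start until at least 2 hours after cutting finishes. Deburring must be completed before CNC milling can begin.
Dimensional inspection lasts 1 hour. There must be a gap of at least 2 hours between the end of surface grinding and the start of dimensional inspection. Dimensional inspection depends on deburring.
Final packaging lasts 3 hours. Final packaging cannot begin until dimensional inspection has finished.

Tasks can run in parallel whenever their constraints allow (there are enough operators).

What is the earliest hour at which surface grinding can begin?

After its own release at hour 1, deburring can start at hour 1 and finishes at hour 2.
Cutting waits on its own release at hour 2, so it starts at hour 2 and finishes at 2 + 2 = hour 4.
CNC milling needs all of cutting (finishes hour 4, plus 2-hour gap → hour 6); deburring (finishes hour 2). That puts its earliest start at hour 6; it finishes at 6 + 2 = hour 8.
Surface grinding waits on CNC milling (finishes hour 8); cutting (finishes hour 4). The latest of these is hour 8, which is the earliest surface grinding can start.

8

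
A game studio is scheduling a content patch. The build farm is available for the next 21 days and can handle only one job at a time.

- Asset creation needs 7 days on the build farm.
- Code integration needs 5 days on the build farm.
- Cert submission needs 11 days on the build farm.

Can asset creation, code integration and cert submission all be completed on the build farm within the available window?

Running back to back, the jobs need 7 + 5 + 11 = 23 days on the build farm.
Since 23 > 21, they cannot all fit.

No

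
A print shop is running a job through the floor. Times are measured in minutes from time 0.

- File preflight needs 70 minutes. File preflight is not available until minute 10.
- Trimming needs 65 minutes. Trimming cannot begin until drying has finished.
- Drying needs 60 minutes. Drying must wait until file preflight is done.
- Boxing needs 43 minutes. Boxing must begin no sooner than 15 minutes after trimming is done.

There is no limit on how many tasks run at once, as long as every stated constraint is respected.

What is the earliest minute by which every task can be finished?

After its own release at minute 10, file preflight can start at minute 10 and finishes at minute 80.
Drying cannot begin until file preflight (finishes minute 80). It runs from minute 80 to 80 + 60 = minute 140.
Trimming waits on drying (finishes minute 140), so it starts at minute 140 and finishes at 140 + 65 = minute 205.
Boxing cannot begin until trimming (finishes minute 205, plus 15-minute gap → minute 220). It runs from minute 220 to 220 + 43 = minute 263.
All tasks are finished once the last one completes. Finish times: File preflight at 80, Drying at 140, Trimming at 205, Boxing at 263. The latest is minute 263.

263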